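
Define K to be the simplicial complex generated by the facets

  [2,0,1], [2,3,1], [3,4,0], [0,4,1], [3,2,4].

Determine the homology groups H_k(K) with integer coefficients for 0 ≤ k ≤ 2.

K has 5 vertices, 10 edges, 5 triangles.
rank ∂_0 = 0, rank ∂_1 = 4 ⇒ b_0 = 5 − 0 − 4 = 1; all invariant factors of ∂_1 are 1 so no torsion. So H_0 = Z.
rank ∂_1 = 4, rank ∂_2 = 5 ⇒ b_1 = 10 − 4 − 5 = 1; all invariant factors of ∂_2 are 1 so no torsion. So H_1 = Z.
rank ∂_2 = 5, rank ∂_3 = 0 ⇒ b_2 = 5 − 5 − 0 = 0. So H_2 = 0.

H_0 = Z,  H_1 = Z,  H_2 = 0.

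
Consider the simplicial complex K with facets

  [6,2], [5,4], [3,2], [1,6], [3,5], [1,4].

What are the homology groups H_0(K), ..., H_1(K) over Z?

H_0 = Z,  H_1 = Z.

Take the total order 1 < 2 < 3 < 4 < 5 < 6 on the vertex set. Then K (dimension 1) consists of the simplices:

  0-simplices (6): [1], [2], [3], [4], [5], [6]
  1-simplices (6): [1,4], [1,6], [2,3], [2,6], [3,5], [4,5]

Hence C_0 ≅ Z^6, C_1 ≅ Z^6.

Boundary ∂_1: C_1 → C_0 is given by ∂[p,q] = [q] − [p].
The resulting 6×6 matrix has rank 5, and its Smith normal form has invariant factors (1,1,1,1,1).

From H_k ≅ ker(∂_k) / im(∂_{k+1}) we obtain:

  H_0: rank C_0 − rank ∂_1 = 6 − 5 = 1, and the invariant factors of ∂_1 are all 1, so H_0 ≅ Z.
  H_1: rank ker ∂_1 − rank ∂_2 = (6 − 5) − 0 = 1, and there is no ∂_2, so H_1 ≅ Z.

As a check, the Euler characteristic is 6 − 6 = 0, which agrees with 1 − 1 = 0.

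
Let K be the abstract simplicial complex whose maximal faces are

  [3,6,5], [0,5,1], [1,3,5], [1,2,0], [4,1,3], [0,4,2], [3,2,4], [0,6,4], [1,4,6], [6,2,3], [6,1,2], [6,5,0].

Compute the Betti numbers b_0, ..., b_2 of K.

b_0 = 1, b_1 = 0, b_2 = 0.

Take the total order 0 < 1 < 2 < 3 < 4 < 5 < 6 on the vertex set. Then K (dimension 2) consists of the simplices:

  0-simplices (7): [0], [1], [2], [3], [4], [5], [6]
  1-simplices (18): [0,1], [0,2], [0,4], [0,5], [0,6], [1,2], [1,3], [1,4], [1,5], [1,6], [2,3], [2,4], [2,6], [3,4], [3,5], [3,6], [4,6], [5,6]
  2-simplices (12): [0,1,2], [0,1,5], [0,2,4], [0,4,6], [0,5,6], [1,2,6], [1,3,4], [1,3,5], [1,4,6], [2,3,4], [2,3,6], [3,5,6]

Hence C_0 ≅ Z^7, C_1 ≅ Z^18, C_2 ≅ Z^12.

Boundary ∂_1: C_1 → C_0 maps an edge to its endpoints' difference, ∂[p,q] = q − p. For instance
  ∂[0,4] = [4] − [0].
The resulting 7×18 matrix has rank 6, and its Smith normal form has invariant factors (1,1,1,1,1,1).

The boundary map ∂_2: C_2 → C_1 maps a triangle to the signed sum of its edges. For instance
  ∂[0,2,4] = [2,4] − [0,4] + [0,2],
  ∂[0,1,2] = [1,2] − [0,2] + [0,1].
The 18×12 boundary matrix has rank 12 and Smith normal form diag(1,1,1,1,1,1,1,1,1,1,1,2).

From H_k ≅ ker(∂_k) / im(∂_{k+1}) we obtain:

  H_0: rank C_0 − rank ∂_1 = 7 − 6 = 1, and the invariant factors of ∂_1 are all 1, so H_0 ≅ Z.
  H_1: rank ker ∂_1 − rank ∂_2 = (18 − 6) − 12 = 0, and ∂_2 has invariant factor 2 > 1, so H_1 ≅ Z/2.
  H_2: rank ker ∂_2 − rank ∂_3 = (12 − 12) − 0 = 0, and there is no ∂_3, so H_2 ≅ 0.

As a check, the Euler characteristic is 7 − 18 + 12 = 1, which agrees with 1 − 0 + 0 = 1.

Hence the Betti numbers are b_0 = 1, b_1 = 0, b_2 = 0.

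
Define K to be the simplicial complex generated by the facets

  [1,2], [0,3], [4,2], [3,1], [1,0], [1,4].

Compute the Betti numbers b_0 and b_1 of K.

Fix the vertex order 0 < 1 < 2 < 3 < 4 and write every simplex with vertices in increasing order. Then dim K = 1 and the simplices of K are:

  0-simplices (5): [0], [1], [2], [3], [4]
  1-simplices (6): [0,1], [0,3], [1,2], [1,3], [1,4], [2,4]

Hence C_0 ≅ Z^5, C_1 ≅ Z^6.

∂_1: C_1 → C_0 maps an edge to its endpoints' difference, ∂[p,q] = q − p. For instance
  ∂[2,4] = [4] − [2].
As a 5×6 matrix over Z this has rank 4, with invariant factors (1,1,1,1).

Reading off H_k = ker ∂_k / im ∂_{k+1}:

  H_0: rank C_0 − rank ∂_1 = 5 − 4 = 1, and the invariant factors of ∂_1 are all 1, so H_0 = Z.
  H_1: rank ker ∂_1 − rank ∂_2 = (6 − 4) − 0 = 2, and there is no ∂_2, so H_1 = Z^2.

As a check, the Euler characteristic is 5 − 6 = -1, which agrees with 1 − 2 = -1.
(K is a triangulation of a wedge of 2 circles.)

Hence the Betti numbers are b_0 = 1, b_1 = 2.

b_0 = 1, b_1 = 2.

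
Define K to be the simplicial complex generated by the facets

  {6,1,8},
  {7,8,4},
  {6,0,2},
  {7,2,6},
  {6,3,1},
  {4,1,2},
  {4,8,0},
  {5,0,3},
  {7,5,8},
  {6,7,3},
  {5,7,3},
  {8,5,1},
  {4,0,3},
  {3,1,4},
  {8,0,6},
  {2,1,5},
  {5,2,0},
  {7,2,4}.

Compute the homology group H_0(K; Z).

We work with the vertex ordering 0 < 1 < 2 < 3 < 4 < 5 < 6 < 7 < 8. The simplices of K, each written with vertices in increasing order, are:

  0-simplices (9): [0], [1], [2], [3], [4], [5], [6], [7], [8]
  1-simplices (27): (27 of them)
  2-simplices (18): [0,2,5], [0,2,6], [0,3,4], [0,3,5], [0,4,8], [0,6,8], [1,2,4], [1,2,5], [1,3,4], [1,3,6], [1,5,8], [1,6,8], [2,4,7], [2,6,7], [3,5,7], [3,6,7], [4,7,8], [5,7,8]

so the chain groups are C_0 ≅ Z^9, C_1 ≅ Z^27, C_2 ≅ Z^18.

∂_1: C_1 → C_0 maps an edge to its endpoints' difference, ∂[p,q] = q − p.
The 9×27 boundary matrix has rank 8 and Smith normal form diag(1,1,1,1,1,1,1,1).

Boundary ∂_2: C_2 → C_1 sends each 2-simplex [p,q,r] to [q,r] − [p,r] + [p,q]. For instance
  ∂[1,5,8] = [5,8] − [1,8] + [1,5],
  ∂[1,6,8] = [6,8] − [1,8] + [1,6].
The resulting 27×18 matrix has rank 17, and its Smith normal form has invariant factors (1,1,1,1,1,1,1,1,1,1,1,1,1,1,1,1,1).

Reading off H_k = ker ∂_k / im ∂_{k+1}:

  H_0: rank C_0 − rank ∂_1 = 9 − 8 = 1, and the invariant factors of ∂_1 are all 1, so H_0 ≅ Z.

(K is a triangulation of the torus T^2.)

H_0 ≅ Z.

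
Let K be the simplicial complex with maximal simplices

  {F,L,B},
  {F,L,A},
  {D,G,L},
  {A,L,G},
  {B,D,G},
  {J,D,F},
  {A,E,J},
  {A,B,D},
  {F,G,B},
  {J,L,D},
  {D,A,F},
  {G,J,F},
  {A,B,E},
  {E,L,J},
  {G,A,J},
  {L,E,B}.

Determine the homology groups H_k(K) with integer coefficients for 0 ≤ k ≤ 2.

H_0 ≅ Z,  H_1 ≅ Z^2,  H_2 ≅ Z.

Order the vertices as A < B < D < E < F < G < J < L. Listing each simplex with vertices in this order, K has dimension 2 with simplices:

  0-simplices (8): A, B, D, E, F, G, J, L
  1-simplices (24): AB, AD, AE, AF, AG, AJ, AL, BD, BE, BF, BG, BL, DF, DG, DJ, DL, EJ, EL, FG, FJ, FL, GJ, GL, JL
  2-simplices (16): ABD, ABE, ADF, AEJ, AFL, AGJ, AGL, BDG, BEL, BFG, BFL, DFJ, DGL, DJL, EJL, FGJ

giving chain groups C_0 ≅ Z^8, C_1 ≅ Z^24, C_2 ≅ Z^16.

Boundary ∂_1: C_1 → C_0 sends each edge [p,q] (with p < q) to q − p.
The resulting 8×24 matrix has rank 7, and its Smith normal form has invariant factors (1,1,1,1,1,1,1).

Boundary ∂_2: C_2 → C_1 maps a triangle to the signed sum of its edges. For instance
  ∂DJL = JL − DL + DJ,
  ∂BFG = FG − BG + BF.
As a 24×16 matrix over Z this has rank 15, with invariant factors (1,1,1,1,1,1,1,1,1,1,1,1,1,1,1).

From H_k ≅ ker(∂_k) / im(∂_{k+1}) we obtain:

  H_0: rank C_0 − rank ∂_1 = 8 − 7 = 1, and the invariant factors of ∂_1 are all 1, so H_0 = Z.
  H_1: rank ker ∂_1 − rank ∂_2 = (24 − 7) − 15 = 2, and the invariant factors of ∂_2 are all 1, so H_1 = Z^2.
  H_2: rank ker ∂_2 − rank ∂_3 = (16 − 15) − 0 = 1, and there is no ∂_3, so H_2 = Z.

As a check, the Euler characteristic is 8 − 24 + 16 = 0, which agrees with 1 − 2 + 1 = 0.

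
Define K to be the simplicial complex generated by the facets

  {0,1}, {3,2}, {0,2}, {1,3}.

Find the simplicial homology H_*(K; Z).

H_0 ≅ Z,  H_1 ≅ Z.

Take the total order 0 < 1 < 2 < 3 on the vertex set. Then K (dimension 1) consists of the simplices:

  0-simplices (4): [0], [1], [2], [3]
  1-simplices (4): [0,1], [0,2], [1,3], [2,3]

so the chain groups are C_0 ≅ Z^4, C_1 ≅ Z^4.

Boundary ∂_1: C_1 → C_0 sends each edge [p,q] (with p < q) to q − p.
The 4×4 boundary matrix has rank 3 and Smith normal form diag(1,1,1).

Reading off H_k = ker ∂_k / im ∂_{k+1}:

  H_0: rank C_0 − rank ∂_1 = 4 − 3 = 1, and the invariant factors of ∂_1 are all 1, so H_0 ≅ Z.
  H_1: rank ker ∂_1 − rank ∂_2 = (4 − 3) − 0 = 1, and there is no ∂_2, so H_1 ≅ Z.

As a check, the Euler characteristic is 4 − 4 = 0, which agrees with 1 − 1 = 0.
(K is a triangulation of the circle S^1.)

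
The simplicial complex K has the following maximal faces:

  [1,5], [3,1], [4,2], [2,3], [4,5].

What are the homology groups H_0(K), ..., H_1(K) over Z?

We work with the vertex ordering 1 < 2 < 3 < 4 < 5. The simplices of K, each written with vertices in increasing order, are:

  0-simplices (5): [1], [2], [3], [4], [5]
  1-simplices (5): [1,3], [1,5], [2,3], [2,4], [4,5]

Hence C_0 ≅ Z^5, C_1 ≅ Z^5.

The boundary map ∂_1: C_1 → C_0 maps an edge to its endpoints' difference, ∂[p,q] = q − p. For instance
  ∂[2,3] = [3] − [2].
The 5×5 boundary matrix has rank 4 and Smith normal form diag(1,1,1,1).

Reading off H_k = ker ∂_k / im ∂_{k+1}:

  H_0: rank C_0 − rank ∂_1 = 5 − 4 = 1, and the invariant factors of ∂_1 are all 1, so H_0 ≅ Z.
  H_1: rank ker ∂_1 − rank ∂_2 = (5 − 4) − 0 = 1, and there is no ∂_2, so H_1 ≅ Z.

As a check, the Euler characteristic is 5 − 5 = 0, which agrees with 1 − 1 = 0.

H_0 ≅ Z,  H_1 ≅ Z.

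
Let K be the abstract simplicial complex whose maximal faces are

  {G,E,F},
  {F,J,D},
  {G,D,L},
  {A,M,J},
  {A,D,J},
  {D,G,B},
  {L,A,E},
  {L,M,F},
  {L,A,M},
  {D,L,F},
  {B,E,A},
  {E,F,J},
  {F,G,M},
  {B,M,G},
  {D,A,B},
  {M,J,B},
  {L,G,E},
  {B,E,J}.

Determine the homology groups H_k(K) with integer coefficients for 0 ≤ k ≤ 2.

Fix the vertex order A < B < D < E < F < G < J < L < M and write every simplex with vertices in increasing order. Then dim K = 2 and the simplices of K are:

  0-simplices (9): A, B, D, E, F, G, J, L, M
  1-simplices (27): AB, AD, AE, AJ, AL, AM, BD, BE, BG, BJ, BM, DF, DG, DJ, DL, EF, EG, EJ, EL, FG, FJ, FL, FM, GL, GM, JM, LM
  2-simplices (18): ABD, ABE, ADJ, AEL, AJM, ALM, BDG, BEJ, BGM, BJM, DFJ, DFL, DGL, EFG, EFJ, EGL, FGM, FLM

so the chain groups are C_0 ≅ Z^9, C_1 ≅ Z^27, C_2 ≅ Z^18.

Boundary ∂_1: C_1 → C_0 maps an edge to its endpoints' difference, ∂[p,q] = q − p. For instance
  ∂GL = L − G.
The 9×27 boundary matrix has rank 8 and Smith normal form diag(1,1,1,1,1,1,1,1).

The boundary map ∂_2: C_2 → C_1 acts by ∂[p,q,r] = [q,r] − [p,r] + [p,q]. For instance
  ∂EGL = GL − EL + EG,
  ∂DGL = GL − DL + DG.
The resulting 27×18 matrix has rank 18, and its Smith normal form has invariant factors (1,1,1,1,1,1,1,1,1,1,1,1,1,1,1,1,1,2).

Reading off H_k = ker ∂_k / im ∂_{k+1}:

  H_0: rank C_0 − rank ∂_1 = 9 − 8 = 1, and the invariant factors of ∂_1 are all 1, so H_0 ≅ Z.
  H_1: rank ker ∂_1 − rank ∂_2 = (27 − 8) − 18 = 1, and ∂_2 has invariant factor 2 > 1, so H_1 ≅ Z ⊕ Z/2Z.
  H_2: rank ker ∂_2 − rank ∂_3 = (18 − 18) − 0 = 0, and there is no ∂_3, so H_2 ≅ 0.

H_0 ≅ Z,  H_1 ≅ Z ⊕ Z/2Z,  H_2 = 0.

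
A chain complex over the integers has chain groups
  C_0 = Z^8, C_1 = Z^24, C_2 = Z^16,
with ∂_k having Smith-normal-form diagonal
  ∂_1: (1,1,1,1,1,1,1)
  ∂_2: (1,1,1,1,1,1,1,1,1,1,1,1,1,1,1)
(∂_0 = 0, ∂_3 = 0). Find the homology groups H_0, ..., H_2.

H_0: b_0 = 8 − 0 − 7 = 1; torsion from ∂_1 factors > 1: none. So H_0 ≅ Z.
H_1: b_1 = 24 − 7 − 15 = 2; torsion from ∂_2 factors > 1: none. So H_1 ≅ Z^2.
H_2: b_2 = 16 − 15 − 0 = 1; torsion from ∂_3 factors > 1: none. So H_2 ≅ Z.

H_0 ≅ Z,  H_1 ≅ Z^2,  H_2 ≅ Z.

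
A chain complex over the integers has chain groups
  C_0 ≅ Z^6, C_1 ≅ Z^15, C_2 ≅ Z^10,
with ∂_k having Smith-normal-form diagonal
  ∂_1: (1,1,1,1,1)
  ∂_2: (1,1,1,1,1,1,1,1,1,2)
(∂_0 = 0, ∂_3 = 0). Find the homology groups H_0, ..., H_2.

H_0 ≅ Z,  H_1 ≅ Z_2,  H_2 = 0.

H_0: b_0 = 6 − 0 − 5 = 1; torsion from ∂_1 factors > 1: none. So H_0 ≅ Z.
H_1: b_1 = 15 − 5 − 10 = 0; torsion from ∂_2 factors > 1: [2]. So H_1 ≅ Z_2.
H_2: b_2 = 10 − 10 − 0 = 0; torsion from ∂_3 factors > 1: none. So H_2 ≅ 0.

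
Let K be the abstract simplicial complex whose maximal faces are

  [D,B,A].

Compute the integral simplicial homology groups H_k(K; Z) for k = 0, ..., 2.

H_0 ≅ Z,  H_1 = 0,  H_2 = 0.

K has 3 vertices, 3 edges, 1 triangle.
rank ∂_0 = 0, rank ∂_1 = 2 ⇒ b_0 = 3 − 0 − 2 = 1; all invariant factors of ∂_1 are 1 so no torsion. So H_0 = Z.
rank ∂_1 = 2, rank ∂_2 = 1 ⇒ b_1 = 3 − 2 − 1 = 0; all invariant factors of ∂_2 are 1 so no torsion. So H_1 = 0.
rank ∂_2 = 1, rank ∂_3 = 0 ⇒ b_2 = 1 − 1 − 0 = 0. So H_2 = 0.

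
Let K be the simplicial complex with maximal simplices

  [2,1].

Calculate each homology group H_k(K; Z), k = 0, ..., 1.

We work with the vertex ordering 1 < 2. The simplices of K, each written with vertices in increasing order, are:

  0-simplices (2): [1], [2]
  1-simplices (1): [1,2]

so the chain groups are C_0 ≅ Z^2, C_1 ≅ Z^1.

∂_1: C_1 → C_0 is given by ∂[p,q] = [q] − [p]. For instance
  ∂[1,2] = [2] − [1].
As a 2×1 matrix over Z this has rank 1, with invariant factors (1).

Now H_k = ker ∂_k / im ∂_{k+1}, so:

  H_0: rank C_0 − rank ∂_1 = 2 − 1 = 1, and the invariant factors of ∂_1 are all 1, so H_0 ≅ Z.
  H_1: rank ker ∂_1 − rank ∂_2 = (1 − 1) − 0 = 0, and there is no ∂_2, so H_1 ≅ 0.

As a check, the Euler characteristic is 2 − 1 = 1, which agrees with 1 − 0 = 1.

H_0 = Z,  H_1 = 0.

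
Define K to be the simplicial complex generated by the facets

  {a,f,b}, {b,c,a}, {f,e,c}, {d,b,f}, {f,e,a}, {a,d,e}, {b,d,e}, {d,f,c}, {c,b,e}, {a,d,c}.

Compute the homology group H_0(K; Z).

Order the vertices as a < b < c < d < e < f. Listing each simplex with vertices in this order, K has dimension 2 with simplices:

  0-simplices (6): a, b, c, d, e, f
  1-simplices (15): ab, ac, ad, ae, af, bc, bd, be, bf, cd, ce, cf, de, df, ef
  2-simplices (10): abc, abf, acd, ade, aef, bce, bde, bdf, cdf, cef

Hence C_0 ≅ Z^6, C_1 ≅ Z^15, C_2 ≅ Z^10.

The boundary map ∂_1: C_1 → C_0 sends each edge [p,q] (with p < q) to q − p. For instance
  ∂bf = f − b.
This gives a 6×15 integer matrix of rank 5; reducing to Smith normal form yields diagonal entries (1,1,1,1,1).

The boundary map ∂_2: C_2 → C_1 acts by ∂[p,q,r] = [q,r] − [p,r] + [p,q]. For instance
  ∂bce = ce − be + bc,
  ∂acd = cd − ad + ac.
This gives a 15×10 integer matrix of rank 10; reducing to Smith normal form yields diagonal entries (1,1,1,1,1,1,1,1,1,2).

From H_k ≅ ker(∂_k) / im(∂_{k+1}) we obtain:

  H_0: rank C_0 − rank ∂_1 = 6 − 5 = 1, and the invariant factors of ∂_1 are all 1, so H_0 = Z.

H_0 ≅ Z.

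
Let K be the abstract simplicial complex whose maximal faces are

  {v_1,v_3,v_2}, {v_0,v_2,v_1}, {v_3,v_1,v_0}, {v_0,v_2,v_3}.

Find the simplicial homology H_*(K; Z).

Order the vertices as v_0 < v_1 < v_2 < v_3. Listing each simplex with vertices in this order, K has dimension 2 with simplices:

  0-simplices (4): [v_0], [v_1], [v_2], [v_3]
  1-simplices (6): [v_0,v_1], [v_0,v_2], [v_0,v_3], [v_1,v_2], [v_1,v_3], [v_2,v_3]
  2-simplices (4): [v_0,v_1,v_2], [v_0,v_1,v_3], [v_0,v_2,v_3], [v_1,v_2,v_3]

giving chain groups C_0 ≅ Z^4, C_1 ≅ Z^6, C_2 ≅ Z^4.

∂_1: C_1 → C_0 maps an edge to its endpoints' difference, ∂[p,q] = q − p. For instance
  ∂[v_1,v_3] = [v_3] − [v_1].
The resulting 4×6 matrix has rank 3, and its Smith normal form has invariant factors (1,1,1).

∂_2: C_2 → C_1 maps a triangle to the signed sum of its edges. For instance
  ∂[v_0,v_1,v_3] = [v_1,v_3] − [v_0,v_3] + [v_0,v_1],
  ∂[v_1,v_2,v_3] = [v_2,v_3] − [v_1,v_3] + [v_1,v_2].
As a 6×4 matrix over Z this has rank 3, with invariant factors (1,1,1).

Now H_k = ker ∂_k / im ∂_{k+1}, so:

  H_0: rank C_0 − rank ∂_1 = 4 − 3 = 1, and the invariant factors of ∂_1 are all 1, so H_0 ≅ Z.
  H_1: rank ker ∂_1 − rank ∂_2 = (6 − 3) − 3 = 0, and the invariant factors of ∂_2 are all 1, so H_1 ≅ 0.
  H_2: rank ker ∂_2 − rank ∂_3 = (4 − 3) − 0 = 1, and there is no ∂_3, so H_2 ≅ Z.

H_0 = Z,  H_1 = 0,  H_2 = Z.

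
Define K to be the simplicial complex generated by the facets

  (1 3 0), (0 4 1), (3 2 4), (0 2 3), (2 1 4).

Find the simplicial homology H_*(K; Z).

K has 5 vertices, 10 edges, 5 triangles.
rank ∂_0 = 0, rank ∂_1 = 4 ⇒ b_0 = 5 − 0 − 4 = 1; all invariant factors of ∂_1 are 1 so no torsion. So H_0 ≅ Z.
rank ∂_1 = 4, rank ∂_2 = 5 ⇒ b_1 = 10 − 4 − 5 = 1; all invariant factors of ∂_2 are 1 so no torsion. So H_1 ≅ Z.
rank ∂_2 = 5, rank ∂_3 = 0 ⇒ b_2 = 5 − 5 − 0 = 0. So H_2 ≅ 0.

H_0 = Z,  H_1 = Z,  H_2 = 0.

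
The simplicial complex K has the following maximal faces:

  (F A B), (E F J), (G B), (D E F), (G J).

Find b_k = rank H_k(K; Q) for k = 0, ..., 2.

K has 7 vertices, 10 edges, 3 triangles.
rank ∂_0 = 0, rank ∂_1 = 6 ⇒ b_0 = 7 − 0 − 6 = 1; all invariant factors of ∂_1 are 1 so no torsion. So H_0 ≅ Z.
rank ∂_1 = 6, rank ∂_2 = 3 ⇒ b_1 = 10 − 6 − 3 = 1; all invariant factors of ∂_2 are 1 so no torsion. So H_1 ≅ Z.
rank ∂_2 = 3, rank ∂_3 = 0 ⇒ b_2 = 3 − 3 − 0 = 0. So H_2 ≅ 0.

b_0 = 1, b_1 = 1, b_2 = 0.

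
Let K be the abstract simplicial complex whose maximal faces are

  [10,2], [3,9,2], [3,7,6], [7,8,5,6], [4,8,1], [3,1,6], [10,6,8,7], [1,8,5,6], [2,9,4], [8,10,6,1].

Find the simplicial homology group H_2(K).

H_2 = 0.

K has 10 vertices, 24 edges, 17 triangles, 4 3-simplices.
rank ∂_2 = 13, rank ∂_3 = 4 ⇒ b_2 = 17 − 13 − 4 = 0; all invariant factors of ∂_3 are 1 so no torsion. So H_2 ≅ 0.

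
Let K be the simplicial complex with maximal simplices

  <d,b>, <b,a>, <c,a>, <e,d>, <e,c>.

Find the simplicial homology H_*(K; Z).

K has 5 vertices, 5 edges.
rank ∂_0 = 0, rank ∂_1 = 4 ⇒ b_0 = 5 − 0 − 4 = 1; all invariant factors of ∂_1 are 1 so no torsion. So H_0 = Z.
rank ∂_1 = 4, rank ∂_2 = 0 ⇒ b_1 = 5 − 4 − 0 = 1. So H_1 = Z.

H_0 ≅ Z,  H_1 ≅ Z.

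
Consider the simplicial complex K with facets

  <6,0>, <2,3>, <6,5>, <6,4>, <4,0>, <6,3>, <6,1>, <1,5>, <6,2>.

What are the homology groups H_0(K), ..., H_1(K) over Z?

H_0 ≅ Z,  H_1 ≅ Z^3.

We work with the vertex ordering 0 < 1 < 2 < 3 < 4 < 5 < 6. The simplices of K, each written with vertices in increasing order, are:

  0-simplices (7): [0], [1], [2], [3], [4], [5], [6]
  1-simplices (9): [0,4], [0,6], [1,5], [1,6], [2,3], [2,6], [3,6], [4,6], [5,6]

giving chain groups C_0 ≅ Z^7, C_1 ≅ Z^9.

∂_1: C_1 → C_0 is given by ∂[p,q] = [q] − [p]. For instance
  ∂[4,6] = [6] − [4].
The 7×9 boundary matrix has rank 6 and Smith normal form diag(1,1,1,1,1,1).

Computing H_k = (kernel of ∂_k) / (image of ∂_{k+1}):

  H_0: rank C_0 − rank ∂_1 = 7 − 6 = 1, and the invariant factors of ∂_1 are all 1, so H_0 ≅ Z.
  H_1: rank ker ∂_1 − rank ∂_2 = (9 − 6) − 0 = 3, and there is no ∂_2, so H_1 ≅ Z^3.

(K is a triangulation of a wedge of 3 circles.)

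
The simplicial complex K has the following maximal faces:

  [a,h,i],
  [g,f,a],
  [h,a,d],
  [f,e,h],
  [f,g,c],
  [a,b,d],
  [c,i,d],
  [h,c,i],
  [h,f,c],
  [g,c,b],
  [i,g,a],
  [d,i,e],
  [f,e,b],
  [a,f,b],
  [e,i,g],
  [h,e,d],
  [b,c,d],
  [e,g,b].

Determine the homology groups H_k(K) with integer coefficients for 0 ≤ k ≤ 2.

Order the vertices as a < b < c < d < e < f < g < h < i. Listing each simplex with vertices in this order, K has dimension 2 with simplices:

  0-simplices (9): a, b, c, d, e, f, g, h, i
  1-simplices (27): ab, ad, af, ag, ah, ai, bc, bd, be, bf, bg, cd, cf, cg, ch, ci, de, dh, di, ef, eg, eh, ei, fg, fh, gi, hi
  2-simplices (18): abd, abf, adh, afg, agi, ahi, bcd, bcg, bef, beg, cdi, cfg, cfh, chi, deh, dei, efh, egi

Hence C_0 ≅ Z^9, C_1 ≅ Z^27, C_2 ≅ Z^18.

∂_1: C_1 → C_0 sends each edge [p,q] (with p < q) to q − p. For instance
  ∂af = f − a.
The 9×27 boundary matrix has rank 8 and Smith normal form diag(1,1,1,1,1,1,1,1).

Boundary ∂_2: C_2 → C_1 maps a triangle to the signed sum of its edges. For instance
  ∂agi = gi − ai + ag,
  ∂adh = dh − ah + ad.
The resulting 27×18 matrix has rank 18, and its Smith normal form has invariant factors (1,1,1,1,1,1,1,1,1,1,1,1,1,1,1,1,1,2).

From H_k ≅ ker(∂_k) / im(∂_{k+1}) we obtain:

  H_0: rank C_0 − rank ∂_1 = 9 − 8 = 1, and the invariant factors of ∂_1 are all 1, so H_0 ≅ Z.
  H_1: rank ker ∂_1 − rank ∂_2 = (27 − 8) − 18 = 1, and ∂_2 has invariant factor 2 > 1, so H_1 ≅ Z ⊕ Z/2.
  H_2: rank ker ∂_2 − rank ∂_3 = (18 − 18) − 0 = 0, and there is no ∂_3, so H_2 ≅ 0.

As a check, the Euler characteristic is 9 − 27 + 18 = 0, which agrees with 1 − 1 + 0 = 0.

H_0 ≅ Z,  H_1 ≅ Z ⊕ Z/2,  H_2 = 0.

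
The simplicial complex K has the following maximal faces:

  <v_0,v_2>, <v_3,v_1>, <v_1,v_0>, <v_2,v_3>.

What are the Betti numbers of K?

b_0 = 1, b_1 = 1.

K has 4 vertices, 4 edges.
rank ∂_0 = 0, rank ∂_1 = 3 ⇒ b_0 = 4 − 0 − 3 = 1; all invariant factors of ∂_1 are 1 so no torsion. So H_0 ≅ Z.
rank ∂_1 = 3, rank ∂_2 = 0 ⇒ b_1 = 4 − 3 − 0 = 1. So H_1 ≅ Z.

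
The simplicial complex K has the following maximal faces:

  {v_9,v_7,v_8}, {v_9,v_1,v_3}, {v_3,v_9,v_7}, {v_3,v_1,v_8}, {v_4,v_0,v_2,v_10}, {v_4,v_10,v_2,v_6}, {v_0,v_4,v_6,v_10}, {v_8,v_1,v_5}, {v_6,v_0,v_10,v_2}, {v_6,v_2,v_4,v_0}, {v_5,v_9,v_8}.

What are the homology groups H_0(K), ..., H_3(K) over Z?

Take the total order v_0 < v_1 < v_2 < v_3 < v_4 < v_5 < v_6 < v_7 < v_8 < v_9 < v_10 on the vertex set. Then K (dimension 3) consists of the simplices:

  0-simplices (11): [v_0], [v_1], [v_2], [v_3], [v_4], [v_5], [v_6], [v_7], [v_8], [v_9], [v_10]
  1-simplices (22): (22 of them)
  2-simplices (16): (16 of them)
  3-simplices (5): [v_0,v_2,v_4,v_6], [v_0,v_2,v_4,v_10], [v_0,v_2,v_6,v_10], [v_0,v_4,v_6,v_10], [v_2,v_4,v_6,v_10]

giving chain groups C_0 ≅ Z^11, C_1 ≅ Z^22, C_2 ≅ Z^16, C_3 ≅ Z^5.

∂_1: C_1 → C_0 sends each edge [p,q] (with p < q) to q − p.
The resulting 11×22 matrix has rank 9, and its Smith normal form has invariant factors (1,1,1,1,1,1,1,1,1).

Boundary ∂_2: C_2 → C_1 maps a triangle to the signed sum of its edges. For instance
  ∂[v_3,v_7,v_9] = [v_7,v_9] − [v_3,v_9] + [v_3,v_7],
  ∂[v_0,v_2,v_4] = [v_2,v_4] − [v_0,v_4] + [v_0,v_2].
This gives a 22×16 integer matrix of rank 12; reducing to Smith normal form yields diagonal entries (1,1,1,1,1,1,1,1,1,1,1,1).

The boundary map ∂_3: C_3 → C_2 sends each 3-simplex σ to the alternating sum Σ_i (−1)^i (σ with its i-th vertex removed). For instance
  ∂[v_0,v_4,v_6,v_10] = [v_4,v_6,v_10] − [v_0,v_6,v_10] + [v_0,v_4,v_10] − [v_0,v_4,v_6],
  ∂[v_0,v_2,v_4,v_10] = [v_2,v_4,v_10] − [v_0,v_4,v_10] + [v_0,v_2,v_10] − [v_0,v_2,v_4].
This gives a 16×5 integer matrix of rank 4; reducing to Smith normal form yields diagonal entries (1,1,1,1).

From H_k ≅ ker(∂_k) / im(∂_{k+1}) we obtain:

  H_0: rank C_0 − rank ∂_1 = 11 − 9 = 2, and the invariant factors of ∂_1 are all 1, so H_0 = Z^2.
  H_1: rank ker ∂_1 − rank ∂_2 = (22 − 9) − 12 = 1, and the invariant factors of ∂_2 are all 1, so H_1 = Z.
  H_2: rank ker ∂_2 − rank ∂_3 = (16 − 12) − 4 = 0, and the invariant factors of ∂_3 are all 1, so H_2 = 0.
  H_3: rank ker ∂_3 − rank ∂_4 = (5 − 4) − 0 = 1, and there is no ∂_4, so H_3 = Z.

(K is a triangulation of the disjoint union of the cylinder S^1 x I and the 3-sphere S^3.)

H_0 = Z^2,  H_1 = Z,  H_2 = 0,  H_3 = Z.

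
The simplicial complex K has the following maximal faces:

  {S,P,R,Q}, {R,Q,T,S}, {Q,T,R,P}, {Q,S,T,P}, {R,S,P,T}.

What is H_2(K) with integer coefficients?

H_2 ≅ 0.

Fix the vertex order P < Q < R < S < T and write every simplex with vertices in increasing order. Then dim K = 3 and the simplices of K are:

  0-simplices (5): P, Q, R, S, T
  1-simplices (10): PQ, PR, PS, PT, QR, QS, QT, RS, RT, ST
  2-simplices (10): PQR, PQS, PQT, PRS, PRT, PST, QRS, QRT, QST, RST
  3-simplices (5): PQRS, PQRT, PQST, PRST, QRST

so the chain groups are C_0 ≅ Z^5, C_1 ≅ Z^10, C_2 ≅ Z^10, C_3 ≅ Z^5.

∂_1: C_1 → C_0 is given by ∂[p,q] = [q] − [p]. For instance
  ∂PR = R − P.
This gives a 5×10 integer matrix of rank 4; reducing to Smith normal form yields diagonal entries (1,1,1,1).

∂_2: C_2 → C_1 sends each 2-simplex [p,q,r] to [q,r] − [p,r] + [p,q]. For instance
  ∂QRT = RT − QT + QR,
  ∂PQT = QT − PT + PQ.
The 10×10 boundary matrix has rank 6 and Smith normal form diag(1,1,1,1,1,1).

∂_3: C_3 → C_2 sends each 3-simplex σ to the alternating sum Σ_i (−1)^i (σ with its i-th vertex removed). For instance
  ∂PQRS = QRS − PRS + PQS − PQR,
  ∂PRST = RST − PST + PRT − PRS.
As a 10×5 matrix over Z this has rank 4, with invariant factors (1,1,1,1).

Computing H_k = (kernel of ∂_k) / (image of ∂_{k+1}):

  H_2: rank ker ∂_2 − rank ∂_3 = (10 − 6) − 4 = 0, and the invariant factors of ∂_3 are all 1, so H_2 ≅ 0.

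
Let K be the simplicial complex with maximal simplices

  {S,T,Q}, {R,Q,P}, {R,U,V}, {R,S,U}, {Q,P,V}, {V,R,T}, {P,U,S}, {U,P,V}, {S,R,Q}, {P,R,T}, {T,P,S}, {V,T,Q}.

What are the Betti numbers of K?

b_0 = 1, b_1 = 0, b_2 = 0.

Fix the vertex order P < Q < R < S < T < U < V and write every simplex with vertices in increasing order. Then dim K = 2 and the simplices of K are:

  0-simplices (7): P, Q, R, S, T, U, V
  1-simplices (18): PQ, PR, PS, PT, PU, PV, QR, QS, QT, QV, RS, RT, RU, RV, ST, SU, TV, UV
  2-simplices (12): PQR, PQV, PRT, PST, PSU, PUV, QRS, QST, QTV, RSU, RTV, RUV

so the chain groups are C_0 ≅ Z^7, C_1 ≅ Z^18, C_2 ≅ Z^12.

The boundary map ∂_1: C_1 → C_0 is given by ∂[p,q] = [q] − [p].
The 7×18 boundary matrix has rank 6 and Smith normal form diag(1,1,1,1,1,1).

Boundary ∂_2: C_2 → C_1 acts by ∂[p,q,r] = [q,r] − [p,r] + [p,q]. For instance
  ∂PQV = QV − PV + PQ,
  ∂QST = ST − QT + QS.
This gives a 18×12 integer matrix of rank 12; reducing to Smith normal form yields diagonal entries (1,1,1,1,1,1,1,1,1,1,1,2).

Now H_k = ker ∂_k / im ∂_{k+1}, so:

  H_0: rank C_0 − rank ∂_1 = 7 − 6 = 1, and the invariant factors of ∂_1 are all 1, so H_0 = Z.
  H_1: rank ker ∂_1 − rank ∂_2 = (18 − 6) − 12 = 0, and ∂_2 has invariant factor 2 > 1, so H_1 = Z/2Z.
  H_2: rank ker ∂_2 − rank ∂_3 = (12 − 12) − 0 = 0, and there is no ∂_3, so H_2 = 0.

(K is a triangulation of the real projective plane RP^2.)

Hence the Betti numbers are b_0 = 1, b_1 = 0, b_2 = 0.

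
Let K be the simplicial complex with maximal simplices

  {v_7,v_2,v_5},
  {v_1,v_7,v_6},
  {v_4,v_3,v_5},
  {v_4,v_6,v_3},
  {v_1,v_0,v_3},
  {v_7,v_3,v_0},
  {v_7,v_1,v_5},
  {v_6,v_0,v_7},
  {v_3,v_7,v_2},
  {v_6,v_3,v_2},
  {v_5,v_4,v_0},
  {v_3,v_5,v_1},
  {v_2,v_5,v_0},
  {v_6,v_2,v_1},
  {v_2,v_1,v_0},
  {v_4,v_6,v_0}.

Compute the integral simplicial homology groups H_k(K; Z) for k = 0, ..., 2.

H_0 = Z,  H_1 = Z^2,  H_2 = Z.

Take the total order v_0 < v_1 < v_2 < v_3 < v_4 < v_5 < v_6 < v_7 on the vertex set. Then K (dimension 2) consists of the simplices:

  0-simplices (8): [v_0], [v_1], [v_2], [v_3], [v_4], [v_5], [v_6], [v_7]
  1-simplices (24): (24 of them)
  2-simplices (16): (16 of them)

Hence C_0 ≅ Z^8, C_1 ≅ Z^24, C_2 ≅ Z^16.

Boundary ∂_1: C_1 → C_0 sends each edge [p,q] (with p < q) to q − p. For instance
  ∂[v_0,v_2] = [v_2] − [v_0].
As a 8×24 matrix over Z this has rank 7, with invariant factors (1,1,1,1,1,1,1).

∂_2: C_2 → C_1 acts by ∂[p,q,r] = [q,r] − [p,r] + [p,q]. For instance
  ∂[v_0,v_2,v_5] = [v_2,v_5] − [v_0,v_5] + [v_0,v_2],
  ∂[v_3,v_4,v_6] = [v_4,v_6] − [v_3,v_6] + [v_3,v_4].
This gives a 24×16 integer matrix of rank 15; reducing to Smith normal form yields diagonal entries (1,1,1,1,1,1,1,1,1,1,1,1,1,1,1).

From H_k ≅ ker(∂_k) / im(∂_{k+1}) we obtain:

  H_0: rank C_0 − rank ∂_1 = 8 − 7 = 1, and the invariant factors of ∂_1 are all 1, so H_0 = Z.
  H_1: rank ker ∂_1 − rank ∂_2 = (24 − 7) − 15 = 2, and the invariant factors of ∂_2 are all 1, so H_1 = Z^2.
  H_2: rank ker ∂_2 − rank ∂_3 = (16 − 15) − 0 = 1, and there is no ∂_3, so H_2 = Z.

As a check, the Euler characteristic is 8 − 24 + 16 = 0, which agrees with 1 − 2 + 1 = 0.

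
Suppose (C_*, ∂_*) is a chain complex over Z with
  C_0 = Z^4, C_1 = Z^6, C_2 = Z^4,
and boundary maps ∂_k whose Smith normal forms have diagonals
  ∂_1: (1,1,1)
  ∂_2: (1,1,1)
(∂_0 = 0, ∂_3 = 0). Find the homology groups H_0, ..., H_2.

H_0 ≅ Z,  H_1 = 0,  H_2 ≅ Z.

H_0: b_0 = 4 − 0 − 3 = 1; torsion from ∂_1 factors > 1: none. So H_0 ≅ Z.
H_1: b_1 = 6 − 3 − 3 = 0; torsion from ∂_2 factors > 1: none. So H_1 ≅ 0.
H_2: b_2 = 4 − 3 − 0 = 1; torsion from ∂_3 factors > 1: none. So H_2 ≅ Z.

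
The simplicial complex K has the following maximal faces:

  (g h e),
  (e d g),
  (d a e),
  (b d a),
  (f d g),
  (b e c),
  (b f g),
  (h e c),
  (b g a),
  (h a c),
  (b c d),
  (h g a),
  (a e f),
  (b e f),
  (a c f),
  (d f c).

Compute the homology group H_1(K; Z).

H_1 ≅ Z^2.

We work with the vertex ordering a < b < c < d < e < f < g < h. The simplices of K, each written with vertices in increasing order, are:

  0-simplices (8): a, b, c, d, e, f, g, h
  1-simplices (24): ab, ac, ad, ae, af, ag, ah, bc, bd, be, bf, bg, cd, ce, cf, ch, de, df, dg, ef, eg, eh, fg, gh
  2-simplices (16): abd, abg, acf, ach, ade, aef, agh, bcd, bce, bef, bfg, cdf, ceh, deg, dfg, egh

giving chain groups C_0 ≅ Z^8, C_1 ≅ Z^24, C_2 ≅ Z^16.

The boundary map ∂_1: C_1 → C_0 sends each edge [p,q] (with p < q) to q − p.
This gives a 8×24 integer matrix of rank 7; reducing to Smith normal form yields diagonal entries (1,1,1,1,1,1,1).

Boundary ∂_2: C_2 → C_1 acts by ∂[p,q,r] = [q,r] − [p,r] + [p,q]. For instance
  ∂abd = bd − ad + ab,
  ∂bfg = fg − bg + bf.
The resulting 24×16 matrix has rank 15, and its Smith normal form has invariant factors (1,1,1,1,1,1,1,1,1,1,1,1,1,1,1).

From H_k ≅ ker(∂_k) / im(∂_{k+1}) we obtain:

  H_1: rank ker ∂_1 − rank ∂_2 = (24 − 7) − 15 = 2, and the invariant factors of ∂_2 are all 1, so H_1 ≅ Z^2.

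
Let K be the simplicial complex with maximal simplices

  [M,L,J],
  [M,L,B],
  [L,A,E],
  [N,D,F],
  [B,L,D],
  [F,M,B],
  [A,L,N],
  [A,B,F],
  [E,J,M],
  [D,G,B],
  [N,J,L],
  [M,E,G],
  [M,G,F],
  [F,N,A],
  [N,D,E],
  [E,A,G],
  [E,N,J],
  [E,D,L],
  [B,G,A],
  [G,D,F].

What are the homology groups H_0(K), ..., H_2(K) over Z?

We work with the vertex ordering A < B < D < E < F < G < J < L < M < N. The simplices of K, each written with vertices in increasing order, are:

  0-simplices (10): A, B, D, E, F, G, J, L, M, N
  1-simplices (30): AB, AE, AF, AG, AL, AN, BD, BF, BG, BL, BM, DE, DF, DG, DL, DN, EG, EJ, EL, EM, EN, FG, FM, FN, GM, JL, JM, JN, LM, LN
  2-simplices (20): ABF, ABG, AEG, AEL, AFN, ALN, BDG, BDL, BFM, BLM, DEL, DEN, DFG, DFN, EGM, EJM, EJN, FGM, JLM, JLN

giving chain groups C_0 ≅ Z^10, C_1 ≅ Z^30, C_2 ≅ Z^20.

Boundary ∂_1: C_1 → C_0 is given by ∂[p,q] = [q] − [p]. For instance
  ∂LN = N − L.
This gives a 10×30 integer matrix of rank 9; reducing to Smith normal form yields diagonal entries (1,1,1,1,1,1,1,1,1).

The boundary map ∂_2: C_2 → C_1 sends each 2-simplex [p,q,r] to [q,r] − [p,r] + [p,q]. For instance
  ∂BDG = DG − BG + BD,
  ∂JLN = LN − JN + JL.
The resulting 30×20 matrix has rank 20, and its Smith normal form has invariant factors (1,1,1,1,1,1,1,1,1,1,1,1,1,1,1,1,1,1,1,2).

Now H_k = ker ∂_k / im ∂_{k+1}, so:

  H_0: rank C_0 − rank ∂_1 = 10 − 9 = 1, and the invariant factors of ∂_1 are all 1, so H_0 = Z.
  H_1: rank ker ∂_1 − rank ∂_2 = (30 − 9) − 20 = 1, and ∂_2 has invariant factor 2 > 1, so H_1 = Z × Z/2.
  H_2: rank ker ∂_2 − rank ∂_3 = (20 − 20) − 0 = 0, and there is no ∂_3, so H_2 = 0.

H_0 ≅ Z,  H_1 ≅ Z × Z/2,  H_2 = 0.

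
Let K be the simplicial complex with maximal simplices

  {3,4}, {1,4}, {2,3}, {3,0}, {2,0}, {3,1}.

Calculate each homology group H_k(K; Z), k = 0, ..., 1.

K has 5 vertices, 6 edges.
rank ∂_0 = 0, rank ∂_1 = 4 ⇒ b_0 = 5 − 0 − 4 = 1; all invariant factors of ∂_1 are 1 so no torsion. So H_0 = Z.
rank ∂_1 = 4, rank ∂_2 = 0 ⇒ b_1 = 6 − 4 − 0 = 2. So H_1 = Z^2.

H_0 ≅ Z,  H_1 ≅ Z^2.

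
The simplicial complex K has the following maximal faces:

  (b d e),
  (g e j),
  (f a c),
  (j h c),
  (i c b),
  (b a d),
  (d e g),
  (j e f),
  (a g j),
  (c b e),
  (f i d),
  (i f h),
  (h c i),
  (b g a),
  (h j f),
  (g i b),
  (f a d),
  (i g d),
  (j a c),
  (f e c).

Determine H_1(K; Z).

K has 10 vertices, 30 edges, 20 triangles.
rank ∂_1 = 9, rank ∂_2 = 20 ⇒ b_1 = 30 − 9 − 20 = 1; ∂_2 has invariant factor(s) [2] giving torsion. So H_1 = Z ⊕ Z/2Z.

H_1 = Z ⊕ Z/2Z.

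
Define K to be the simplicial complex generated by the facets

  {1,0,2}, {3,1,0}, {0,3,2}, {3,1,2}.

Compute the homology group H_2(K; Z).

H_2 = Z.

K has 4 vertices, 6 edges, 4 triangles.
rank ∂_2 = 3, rank ∂_3 = 0 ⇒ b_2 = 4 − 3 − 0 = 1. So H_2 ≅ Z.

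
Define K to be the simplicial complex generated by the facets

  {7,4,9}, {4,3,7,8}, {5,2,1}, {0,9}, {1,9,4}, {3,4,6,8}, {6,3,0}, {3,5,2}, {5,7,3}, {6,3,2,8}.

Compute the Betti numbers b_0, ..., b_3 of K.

b_0 = 1, b_1 = 2, b_2 = 0, b_3 = 0.

Fix the vertex order 0 < 1 < 2 < 3 < 4 < 5 < 6 < 7 < 8 < 9 and write every simplex with vertices in increasing order. Then dim K = 3 and the simplices of K are:

  0-simplices (10): [0], [1], [2], [3], [4], [5], [6], [7], [8], [9]
  1-simplices (24): (24 of them)
  2-simplices (16): [0,3,6], [1,2,5], [1,4,9], [2,3,5], [2,3,6], [2,3,8], [2,6,8], [3,4,6], [3,4,7], [3,4,8], [3,5,7], [3,6,8], [3,7,8], [4,6,8], [4,7,8], [4,7,9]
  3-simplices (3): [2,3,6,8], [3,4,6,8], [3,4,7,8]

so the chain groups are C_0 ≅ Z^10, C_1 ≅ Z^24, C_2 ≅ Z^16, C_3 ≅ Z^3.

Boundary ∂_1: C_1 → C_0 sends each edge [p,q] (with p < q) to q − p. For instance
  ∂[5,7] = [7] − [5].
The 10×24 boundary matrix has rank 9 and Smith normal form diag(1,1,1,1,1,1,1,1,1).

The boundary map ∂_2: C_2 → C_1 maps a triangle to the signed sum of its edges. For instance
  ∂[4,7,9] = [7,9] − [4,9] + [4,7],
  ∂[1,4,9] = [4,9] − [1,9] + [1,4].
The 24×16 boundary matrix has rank 13 and Smith normal form diag(1,1,1,1,1,1,1,1,1,1,1,1,1).

Boundary ∂_3: C_3 → C_2 sends each 3-simplex σ to the alternating sum Σ_i (−1)^i (σ with its i-th vertex removed). For instance
  ∂[3,4,7,8] = [4,7,8] − [3,7,8] + [3,4,8] − [3,4,7],
  ∂[2,3,6,8] = [3,6,8] − [2,6,8] + [2,3,8] − [2,3,6].
The 16×3 boundary matrix has rank 3 and Smith normal form diag(1,1,1).

Computing H_k = (kernel of ∂_k) / (image of ∂_{k+1}):

  H_0: rank C_0 − rank ∂_1 = 10 − 9 = 1, and the invariant factors of ∂_1 are all 1, so H_0 ≅ Z.
  H_1: rank ker ∂_1 − rank ∂_2 = (24 − 9) − 13 = 2, and the invariant factors of ∂_2 are all 1, so H_1 ≅ Z^2.
  H_2: rank ker ∂_2 − rank ∂_3 = (16 − 13) − 3 = 0, and the invariant factors of ∂_3 are all 1, so H_2 ≅ 0.
  H_3: rank ker ∂_3 − rank ∂_4 = (3 − 3) − 0 = 0, and there is no ∂_4, so H_3 ≅ 0.

Hence the Betti numbers are b_0 = 1, b_1 = 2, b_2 = 0, b_3 = 0.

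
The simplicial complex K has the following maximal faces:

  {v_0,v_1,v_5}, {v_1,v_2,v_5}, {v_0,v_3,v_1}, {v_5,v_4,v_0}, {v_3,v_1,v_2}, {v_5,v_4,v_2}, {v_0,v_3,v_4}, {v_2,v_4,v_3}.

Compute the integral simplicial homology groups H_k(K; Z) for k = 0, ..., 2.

H_0 = Z,  H_1 = 0,  H_2 = Z.

Fix the vertex order v_0 < v_1 < v_2 < v_3 < v_4 < v_5 and write every simplex with vertices in increasing order. Then dim K = 2 and the simplices of K are:

  0-simplices (6): [v_0], [v_1], [v_2], [v_3], [v_4], [v_5]
  1-simplices (12): [v_0,v_1], [v_0,v_3], [v_0,v_4], [v_0,v_5], [v_1,v_2], [v_1,v_3], [v_1,v_5], [v_2,v_3], [v_2,v_4], [v_2,v_5], [v_3,v_4], [v_4,v_5]
  2-simplices (8): [v_0,v_1,v_3], [v_0,v_1,v_5], [v_0,v_3,v_4], [v_0,v_4,v_5], [v_1,v_2,v_3], [v_1,v_2,v_5], [v_2,v_3,v_4], [v_2,v_4,v_5]

giving chain groups C_0 ≅ Z^6, C_1 ≅ Z^12, C_2 ≅ Z^8.

∂_1: C_1 → C_0 maps an edge to its endpoints' difference, ∂[p,q] = q − p. For instance
  ∂[v_2,v_5] = [v_5] − [v_2].
The resulting 6×12 matrix has rank 5, and its Smith normal form has invariant factors (1,1,1,1,1).

∂_2: C_2 → C_1 sends each 2-simplex [p,q,r] to [q,r] − [p,r] + [p,q]. For instance
  ∂[v_1,v_2,v_5] = [v_2,v_5] − [v_1,v_5] + [v_1,v_2],
  ∂[v_0,v_4,v_5] = [v_4,v_5] − [v_0,v_5] + [v_0,v_4].
As a 12×8 matrix over Z this has rank 7, with invariant factors (1,1,1,1,1,1,1).

From H_k ≅ ker(∂_k) / im(∂_{k+1}) we obtain:

  H_0: rank C_0 − rank ∂_1 = 6 − 5 = 1, and the invariant factors of ∂_1 are all 1, so H_0 = Z.
  H_1: rank ker ∂_1 − rank ∂_2 = (12 − 5) − 7 = 0, and the invariant factors of ∂_2 are all 1, so H_1 = 0.
  H_2: rank ker ∂_2 − rank ∂_3 = (8 − 7) − 0 = 1, and there is no ∂_3, so H_2 = Z.

(K is a triangulation of the 2-sphere S^2.)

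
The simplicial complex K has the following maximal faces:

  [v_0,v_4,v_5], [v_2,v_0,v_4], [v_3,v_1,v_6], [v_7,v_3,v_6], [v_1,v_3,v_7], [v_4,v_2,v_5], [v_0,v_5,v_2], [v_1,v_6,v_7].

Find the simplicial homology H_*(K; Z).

Fix the vertex order v_0 < v_1 < v_2 < v_3 < v_4 < v_5 < v_6 < v_7 and write every simplex with vertices in increasing order. Then dim K = 2 and the simplices of K are:

  0-simplices (8): [v_0], [v_1], [v_2], [v_3], [v_4], [v_5], [v_6], [v_7]
  1-simplices (12): [v_0,v_2], [v_0,v_4], [v_0,v_5], [v_1,v_3], [v_1,v_6], [v_1,v_7], [v_2,v_4], [v_2,v_5], [v_3,v_6], [v_3,v_7], [v_4,v_5], [v_6,v_7]
  2-simplices (8): [v_0,v_2,v_4], [v_0,v_2,v_5], [v_0,v_4,v_5], [v_1,v_3,v_6], [v_1,v_3,v_7], [v_1,v_6,v_7], [v_2,v_4,v_5], [v_3,v_6,v_7]

so the chain groups are C_0 ≅ Z^8, C_1 ≅ Z^12, C_2 ≅ Z^8.

∂_1: C_1 → C_0 sends each edge [p,q] (with p < q) to q − p. For instance
  ∂[v_0,v_5] = [v_5] − [v_0].
As a 8×12 matrix over Z this has rank 6, with invariant factors (1,1,1,1,1,1).

∂_2: C_2 → C_1 maps a triangle to the signed sum of its edges. For instance
  ∂[v_0,v_2,v_4] = [v_2,v_4] − [v_0,v_4] + [v_0,v_2],
  ∂[v_1,v_3,v_6] = [v_3,v_6] − [v_1,v_6] + [v_1,v_3].
This gives a 12×8 integer matrix of rank 6; reducing to Smith normal form yields diagonal entries (1,1,1,1,1,1).

Reading off H_k = ker ∂_k / im ∂_{k+1}:

  H_0: rank C_0 − rank ∂_1 = 8 − 6 = 2, and the invariant factors of ∂_1 are all 1, so H_0 = Z^2.
  H_1: rank ker ∂_1 − rank ∂_2 = (12 − 6) − 6 = 0, and the invariant factors of ∂_2 are all 1, so H_1 = 0.
  H_2: rank ker ∂_2 − rank ∂_3 = (8 − 6) − 0 = 2, and there is no ∂_3, so H_2 = Z^2.

(K is a triangulation of the disjoint union of the 2-sphere S^2 and the 2-sphere S^2.)

H_0 ≅ Z^2,  H_1 = 0,  H_2 ≅ Z^2.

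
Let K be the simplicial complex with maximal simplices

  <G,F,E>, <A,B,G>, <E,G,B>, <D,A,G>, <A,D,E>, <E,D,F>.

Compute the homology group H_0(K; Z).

H_0 = Z.

K has 6 vertices, 12 edges, 6 triangles.
rank ∂_0 = 0, rank ∂_1 = 5 ⇒ b_0 = 6 − 0 − 5 = 1; all invariant factors of ∂_1 are 1 so no torsion. So H_0 = Z.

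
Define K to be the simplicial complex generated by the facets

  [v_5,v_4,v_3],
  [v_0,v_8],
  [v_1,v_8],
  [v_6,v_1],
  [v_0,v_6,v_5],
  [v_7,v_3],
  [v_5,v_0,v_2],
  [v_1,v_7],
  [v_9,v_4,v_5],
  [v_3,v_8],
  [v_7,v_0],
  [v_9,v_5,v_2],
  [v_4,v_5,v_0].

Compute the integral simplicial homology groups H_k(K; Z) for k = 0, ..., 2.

H_0 = Z,  H_1 = Z^4,  H_2 = 0.

Fix the vertex order v_0 < v_1 < v_2 < v_3 < v_4 < v_5 < v_6 < v_7 < v_8 < v_9 and write every simplex with vertices in increasing order. Then dim K = 2 and the simplices of K are:

  0-simplices (10): [v_0], [v_1], [v_2], [v_3], [v_4], [v_5], [v_6], [v_7], [v_8], [v_9]
  1-simplices (19): (19 of them)
  2-simplices (6): [v_0,v_2,v_5], [v_0,v_4,v_5], [v_0,v_5,v_6], [v_2,v_5,v_9], [v_3,v_4,v_5], [v_4,v_5,v_9]

so the chain groups are C_0 ≅ Z^10, C_1 ≅ Z^19, C_2 ≅ Z^6.

Boundary ∂_1: C_1 → C_0 maps an edge to its endpoints' difference, ∂[p,q] = q − p. For instance
  ∂[v_0,v_7] = [v_7] − [v_0].
The 10×19 boundary matrix has rank 9 and Smith normal form diag(1,1,1,1,1,1,1,1,1).

∂_2: C_2 → C_1 sends each 2-simplex [p,q,r] to [q,r] − [p,r] + [p,q]. For instance
  ∂[v_2,v_5,v_9] = [v_5,v_9] − [v_2,v_9] + [v_2,v_5],
  ∂[v_0,v_5,v_6] = [v_5,v_6] − [v_0,v_6] + [v_0,v_5].
The resulting 19×6 matrix has rank 6, and its Smith normal form has invariant factors (1,1,1,1,1,1).

Reading off H_k = ker ∂_k / im ∂_{k+1}:

  H_0: rank C_0 − rank ∂_1 = 10 − 9 = 1, and the invariant factors of ∂_1 are all 1, so H_0 = Z.
  H_1: rank ker ∂_1 − rank ∂_2 = (19 − 9) − 6 = 4, and the invariant factors of ∂_2 are all 1, so H_1 = Z^4.
  H_2: rank ker ∂_2 − rank ∂_3 = (6 − 6) − 0 = 0, and there is no ∂_3, so H_2 = 0.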